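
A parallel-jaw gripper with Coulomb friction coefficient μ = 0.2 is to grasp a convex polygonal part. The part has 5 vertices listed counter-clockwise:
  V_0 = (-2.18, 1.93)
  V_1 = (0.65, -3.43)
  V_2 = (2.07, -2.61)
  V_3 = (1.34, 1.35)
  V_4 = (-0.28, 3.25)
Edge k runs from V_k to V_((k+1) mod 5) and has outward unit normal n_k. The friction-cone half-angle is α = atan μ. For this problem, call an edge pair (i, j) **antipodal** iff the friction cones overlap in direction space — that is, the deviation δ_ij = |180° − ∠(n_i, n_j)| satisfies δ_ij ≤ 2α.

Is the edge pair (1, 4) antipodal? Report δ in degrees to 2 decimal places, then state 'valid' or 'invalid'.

α = atan 0.2 = 11.31°;  2α = 22.62°
edge 1: e_1 = (+1.42, +0.82);  n_1 = (+0.5001, -0.8660)
edge 4: e_4 = (-1.90, -1.32);  n_4 = (-0.5706, +0.8213)
∠(n_1, n_4) = 175.22°
δ = |180° − 175.22°| = 4.78°
4.78° ≤ 2α = 22.62°  →  valid

δ = 4.78°, valid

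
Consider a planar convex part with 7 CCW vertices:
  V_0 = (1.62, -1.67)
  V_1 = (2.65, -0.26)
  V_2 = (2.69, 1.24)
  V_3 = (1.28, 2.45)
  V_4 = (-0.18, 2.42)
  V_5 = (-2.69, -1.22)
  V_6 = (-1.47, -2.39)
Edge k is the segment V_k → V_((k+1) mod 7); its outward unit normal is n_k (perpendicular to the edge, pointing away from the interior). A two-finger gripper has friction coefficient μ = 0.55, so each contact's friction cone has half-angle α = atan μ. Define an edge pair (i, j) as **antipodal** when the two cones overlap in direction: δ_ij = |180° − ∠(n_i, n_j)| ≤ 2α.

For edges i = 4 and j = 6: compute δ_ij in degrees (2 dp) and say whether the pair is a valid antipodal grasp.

α = atan 0.55 = 28.81°;  2α = 57.62°
edge 4: e_4 = (-2.51, -3.64);  n_4 = (-0.8232, +0.5677)
edge 6: e_6 = (+3.09, +0.72);  n_6 = (+0.2269, -0.9739)
∠(n_4, n_6) = 137.71°
δ = |180° − 137.71°| = 42.29°
42.29° ≤ 2α = 57.62°  →  valid

δ = 42.29°, valid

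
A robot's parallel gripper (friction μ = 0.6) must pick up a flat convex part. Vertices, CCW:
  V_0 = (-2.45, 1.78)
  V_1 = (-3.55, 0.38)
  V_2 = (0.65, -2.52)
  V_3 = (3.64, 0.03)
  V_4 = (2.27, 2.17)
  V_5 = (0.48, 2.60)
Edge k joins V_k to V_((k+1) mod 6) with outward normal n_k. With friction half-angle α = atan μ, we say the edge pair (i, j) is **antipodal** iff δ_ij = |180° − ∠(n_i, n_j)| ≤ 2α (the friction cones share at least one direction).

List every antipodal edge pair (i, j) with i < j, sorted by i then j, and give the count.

count = 6; pairs: (0,2), (1,3), (1,4), (1,5), (2,4), (2,5)

α = atan 0.6 = 30.96°;  2α = 61.93°
n_0 = (-0.7863, +0.6178)
n_1 = (-0.5682, -0.8229)
n_2 = (+0.6489, -0.7609)
n_3 = (+0.8422, +0.5392)
n_4 = (+0.2336, +0.9723)
n_5 = (-0.2695, +0.9630)
  (0,1): δ = 86.47°  ·
  (0,2): δ = 11.38°  ✓
  (0,3): δ = 70.78°  ·
  (0,4): δ = 114.65°  ·
  (0,5): δ = 143.79°  ·
  (1,2): δ = 104.92°  ·
  (1,3): δ = 22.75°  ✓
  (1,4): δ = 21.12°  ✓
  (1,5): δ = 50.26°  ✓
  (2,3): δ = 97.83°  ·
  (2,4): δ = 53.97°  ✓
  (2,5): δ = 24.82°  ✓
  (3,4): δ = 136.13°  ·
  (3,5): δ = 106.99°  ·
  (4,5): δ = 150.86°  ·
antipodal pairs: 6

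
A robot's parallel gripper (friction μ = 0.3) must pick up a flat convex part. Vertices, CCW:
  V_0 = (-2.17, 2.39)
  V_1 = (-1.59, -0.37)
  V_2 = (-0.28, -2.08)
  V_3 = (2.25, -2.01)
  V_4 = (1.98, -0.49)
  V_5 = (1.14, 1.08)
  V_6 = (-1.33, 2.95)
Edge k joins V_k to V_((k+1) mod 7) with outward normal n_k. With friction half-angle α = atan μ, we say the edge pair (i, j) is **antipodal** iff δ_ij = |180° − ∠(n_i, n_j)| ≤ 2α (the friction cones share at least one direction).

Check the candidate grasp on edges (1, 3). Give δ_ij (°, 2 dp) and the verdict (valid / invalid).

α = atan 0.3 = 16.70°;  2α = 33.40°
edge 1: e_1 = (+1.31, -1.71);  n_1 = (-0.7938, -0.6081)
edge 3: e_3 = (-0.27, +1.52);  n_3 = (+0.9846, +0.1749)
∠(n_1, n_3) = 152.62°
δ = |180° − 152.62°| = 27.38°
27.38° ≤ 2α = 33.40°  →  valid

δ = 27.38°, valid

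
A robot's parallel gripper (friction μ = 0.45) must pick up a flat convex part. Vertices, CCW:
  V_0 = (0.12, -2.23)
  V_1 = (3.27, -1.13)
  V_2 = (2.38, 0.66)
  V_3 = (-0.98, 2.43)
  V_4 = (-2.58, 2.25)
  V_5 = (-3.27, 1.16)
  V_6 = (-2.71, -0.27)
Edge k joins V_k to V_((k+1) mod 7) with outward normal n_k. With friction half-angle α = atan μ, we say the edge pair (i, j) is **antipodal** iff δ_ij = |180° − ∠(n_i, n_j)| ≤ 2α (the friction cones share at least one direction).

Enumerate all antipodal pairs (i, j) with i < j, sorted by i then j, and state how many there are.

α = atan 0.45 = 24.23°;  2α = 48.46°
n_0 = (+0.3297, -0.9441)
n_1 = (+0.8954, +0.4452)
n_2 = (+0.4661, +0.8847)
n_3 = (-0.1118, +0.9937)
n_4 = (-0.8449, +0.5349)
n_5 = (-0.9311, -0.3646)
n_6 = (-0.5694, -0.8221)
  (0,1): δ = 82.81°  ·
  (0,2): δ = 47.03°  ✓
  (0,3): δ = 12.83°  ✓
  (0,4): δ = 38.42°  ✓
  (0,5): δ = 92.14°  ·
  (0,6): δ = 126.04°  ·
  (1,2): δ = 144.22°  ·
  (1,3): δ = 110.02°  ·
  (1,4): δ = 58.77°  ·
  (1,5): δ = 5.05°  ✓
  (1,6): δ = 28.86°  ✓
  (2,3): δ = 145.80°  ·
  (2,4): δ = 94.56°  ·
  (2,5): δ = 40.83°  ✓
  (2,6): δ = 6.93°  ✓
  (3,4): δ = 128.75°  ·
  (3,5): δ = 75.03°  ·
  (3,6): δ = 41.12°  ✓
  (4,5): δ = 126.28°  ·
  (4,6): δ = 92.37°  ·
  (5,6): δ = 146.09°  ·
antipodal pairs: 8

count = 8; pairs: (0,2), (0,3), (0,4), (1,5), (1,6), (2,5), (2,6), (3,6)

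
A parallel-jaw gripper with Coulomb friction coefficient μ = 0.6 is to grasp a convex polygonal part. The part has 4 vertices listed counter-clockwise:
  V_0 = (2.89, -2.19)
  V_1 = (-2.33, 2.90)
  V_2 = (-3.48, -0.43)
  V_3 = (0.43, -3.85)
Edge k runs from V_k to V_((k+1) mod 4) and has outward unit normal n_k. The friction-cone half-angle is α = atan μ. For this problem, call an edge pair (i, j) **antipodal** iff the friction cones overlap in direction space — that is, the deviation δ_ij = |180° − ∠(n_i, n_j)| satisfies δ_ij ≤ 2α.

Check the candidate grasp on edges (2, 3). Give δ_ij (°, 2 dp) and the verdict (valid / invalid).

α = atan 0.6 = 30.96°;  2α = 61.93°
edge 2: e_2 = (+3.91, -3.42);  n_2 = (-0.6584, -0.7527)
edge 3: e_3 = (+2.46, +1.66);  n_3 = (+0.5594, -0.8289)
∠(n_2, n_3) = 75.19°
δ = |180° − 75.19°| = 104.81°
104.81° > 2α = 61.93°  →  invalid

δ = 104.81°, invalid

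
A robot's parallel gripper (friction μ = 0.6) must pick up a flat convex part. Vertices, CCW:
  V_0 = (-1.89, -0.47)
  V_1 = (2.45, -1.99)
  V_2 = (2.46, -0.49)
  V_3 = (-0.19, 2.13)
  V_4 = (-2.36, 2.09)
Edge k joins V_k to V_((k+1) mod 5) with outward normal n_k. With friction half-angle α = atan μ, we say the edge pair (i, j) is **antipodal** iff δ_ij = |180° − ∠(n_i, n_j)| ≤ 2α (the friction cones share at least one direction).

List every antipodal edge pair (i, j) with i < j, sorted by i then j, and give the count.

α = atan 0.6 = 30.96°;  2α = 61.93°
n_0 = (-0.3305, -0.9438)
n_1 = (+1.0000, -0.0067)
n_2 = (+0.7031, +0.7111)
n_3 = (-0.0184, +0.9998)
n_4 = (-0.9836, -0.1806)
  (0,1): δ = 71.08°  ·
  (0,2): δ = 25.37°  ✓
  (0,3): δ = 20.36°  ✓
  (0,4): δ = 119.71°  ·
  (1,2): δ = 134.29°  ·
  (1,3): δ = 88.56°  ·
  (1,4): δ = 10.79°  ✓
  (2,3): δ = 134.27°  ·
  (2,4): δ = 34.92°  ✓
  (3,4): δ = 80.65°  ·
antipodal pairs: 4

count = 4; pairs: (0,2), (0,3), (1,4), (2,4)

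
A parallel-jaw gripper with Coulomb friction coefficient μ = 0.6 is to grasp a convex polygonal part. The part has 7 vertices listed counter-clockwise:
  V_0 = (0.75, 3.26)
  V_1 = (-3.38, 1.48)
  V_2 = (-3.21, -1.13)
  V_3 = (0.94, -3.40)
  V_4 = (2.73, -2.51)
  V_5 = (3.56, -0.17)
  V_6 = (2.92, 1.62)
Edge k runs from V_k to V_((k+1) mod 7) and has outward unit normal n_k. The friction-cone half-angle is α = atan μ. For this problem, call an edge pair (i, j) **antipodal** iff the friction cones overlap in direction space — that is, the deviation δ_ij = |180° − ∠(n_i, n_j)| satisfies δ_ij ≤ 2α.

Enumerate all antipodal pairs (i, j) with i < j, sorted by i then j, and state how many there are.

α = atan 0.6 = 30.96°;  2α = 61.93°
n_0 = (-0.3958, +0.9183)
n_1 = (-0.9979, -0.0650)
n_2 = (-0.4799, -0.8773)
n_3 = (+0.4452, -0.8954)
n_4 = (+0.9425, -0.3343)
n_5 = (+0.9416, +0.3367)
n_6 = (+0.6029, +0.7978)
  (0,1): δ = 109.59°  ·
  (0,2): δ = 51.99°  ✓
  (0,3): δ = 3.12°  ✓
  (0,4): δ = 47.15°  ✓
  (0,5): δ = 86.36°  ·
  (0,6): δ = 119.60°  ·
  (1,2): δ = 122.40°  ·
  (1,3): δ = 67.29°  ·
  (1,4): δ = 23.26°  ✓
  (1,5): δ = 15.95°  ✓
  (1,6): δ = 49.19°  ✓
  (2,3): δ = 124.88°  ·
  (2,4): δ = 80.85°  ·
  (2,5): δ = 41.65°  ✓
  (2,6): δ = 8.40°  ✓
  (3,4): δ = 135.97°  ·
  (3,5): δ = 96.76°  ·
  (3,6): δ = 63.52°  ·
  (4,5): δ = 140.80°  ·
  (4,6): δ = 107.55°  ·
  (5,6): δ = 146.75°  ·
antipodal pairs: 8

count = 8; pairs: (0,2), (0,3), (0,4), (1,4), (1,5), (1,6), (2,5), (2,6)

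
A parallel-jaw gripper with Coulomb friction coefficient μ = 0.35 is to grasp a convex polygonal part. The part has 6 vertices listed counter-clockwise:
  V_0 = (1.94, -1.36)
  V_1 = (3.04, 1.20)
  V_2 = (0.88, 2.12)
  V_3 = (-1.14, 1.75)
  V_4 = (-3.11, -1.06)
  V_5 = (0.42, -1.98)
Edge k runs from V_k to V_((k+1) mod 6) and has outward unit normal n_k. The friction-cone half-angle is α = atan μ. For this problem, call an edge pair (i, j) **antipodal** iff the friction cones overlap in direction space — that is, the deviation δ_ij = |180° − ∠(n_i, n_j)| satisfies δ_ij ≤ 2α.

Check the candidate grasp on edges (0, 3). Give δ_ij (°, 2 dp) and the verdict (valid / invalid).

α = atan 0.35 = 19.29°;  2α = 38.58°
edge 0: e_0 = (+1.10, +2.56);  n_0 = (+0.9188, -0.3948)
edge 3: e_3 = (-1.97, -2.81);  n_3 = (-0.8188, +0.5740)
∠(n_0, n_3) = 168.22°
δ = |180° − 168.22°| = 11.78°
11.78° ≤ 2α = 38.58°  →  valid

δ = 11.78°, valid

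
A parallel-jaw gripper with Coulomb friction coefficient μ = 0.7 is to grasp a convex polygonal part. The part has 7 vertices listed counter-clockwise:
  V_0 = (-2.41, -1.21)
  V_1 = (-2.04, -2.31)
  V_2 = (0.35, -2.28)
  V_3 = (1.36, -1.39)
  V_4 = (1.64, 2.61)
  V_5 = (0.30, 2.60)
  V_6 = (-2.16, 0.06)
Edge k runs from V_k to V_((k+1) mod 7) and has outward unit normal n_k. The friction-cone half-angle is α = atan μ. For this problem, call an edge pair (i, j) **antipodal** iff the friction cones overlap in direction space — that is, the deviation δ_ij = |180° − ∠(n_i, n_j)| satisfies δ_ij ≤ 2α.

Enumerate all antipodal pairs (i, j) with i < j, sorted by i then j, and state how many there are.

α = atan 0.7 = 34.99°;  2α = 69.98°
n_0 = (-0.9478, -0.3188)
n_1 = (+0.0126, -0.9999)
n_2 = (+0.6611, -0.7503)
n_3 = (+0.9976, -0.0698)
n_4 = (-0.0075, +1.0000)
n_5 = (-0.7183, +0.6957)
n_6 = (-0.9812, +0.1931)
  (0,1): δ = 107.87°  ·
  (0,2): δ = 67.20°  ✓
  (0,3): δ = 22.60°  ✓
  (0,4): δ = 71.84°  ·
  (0,5): δ = 117.33°  ·
  (0,6): δ = 150.27°  ·
  (1,2): δ = 139.33°  ·
  (1,3): δ = 94.72°  ·
  (1,4): δ = 0.29°  ✓
  (1,5): δ = 45.20°  ✓
  (1,6): δ = 78.14°  ·
  (2,3): δ = 135.39°  ·
  (2,4): δ = 40.96°  ✓
  (2,5): δ = 4.53°  ✓
  (2,6): δ = 37.48°  ✓
  (3,4): δ = 85.57°  ·
  (3,5): δ = 40.08°  ✓
  (3,6): δ = 7.13°  ✓
  (4,5): δ = 134.51°  ·
  (4,6): δ = 101.56°  ·
  (5,6): δ = 147.05°  ·
antipodal pairs: 9

count = 9; pairs: (0,2), (0,3), (1,4), (1,5), (2,4), (2,5), (2,6), (3,5), (3,6)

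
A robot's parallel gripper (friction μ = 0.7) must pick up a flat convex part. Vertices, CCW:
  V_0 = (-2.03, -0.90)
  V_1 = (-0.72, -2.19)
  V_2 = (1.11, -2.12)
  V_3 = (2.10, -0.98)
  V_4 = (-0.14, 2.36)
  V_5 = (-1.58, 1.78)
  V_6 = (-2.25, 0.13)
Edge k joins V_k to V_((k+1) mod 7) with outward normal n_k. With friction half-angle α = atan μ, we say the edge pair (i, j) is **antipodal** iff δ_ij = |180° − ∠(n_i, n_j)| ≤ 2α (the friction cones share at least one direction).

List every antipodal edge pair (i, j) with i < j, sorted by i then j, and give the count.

count = 10; pairs: (0,3), (0,4), (1,3), (1,4), (1,5), (2,4), (2,5), (2,6), (3,5), (3,6)

α = atan 0.7 = 34.99°;  2α = 69.98°
n_0 = (-0.7016, -0.7125)
n_1 = (+0.0382, -0.9993)
n_2 = (+0.7550, -0.6557)
n_3 = (+0.8305, +0.5570)
n_4 = (-0.3736, +0.9276)
n_5 = (-0.9265, +0.3762)
n_6 = (-0.9779, -0.2089)
  (0,1): δ = 133.25°  ·
  (0,2): δ = 86.41°  ·
  (0,3): δ = 11.59°  ✓
  (0,4): δ = 66.50°  ✓
  (0,5): δ = 112.46°  ·
  (0,6): δ = 146.62°  ·
  (1,2): δ = 133.16°  ·
  (1,3): δ = 58.34°  ✓
  (1,4): δ = 19.75°  ✓
  (1,5): δ = 65.71°  ✓
  (1,6): δ = 99.87°  ·
  (2,3): δ = 105.18°  ·
  (2,4): δ = 27.09°  ✓
  (2,5): δ = 18.87°  ✓
  (2,6): δ = 53.03°  ✓
  (3,4): δ = 101.91°  ·
  (3,5): δ = 55.95°  ✓
  (3,6): δ = 21.79°  ✓
  (4,5): δ = 134.04°  ·
  (4,6): δ = 99.88°  ·
  (5,6): δ = 145.84°  ·
antipodal pairs: 10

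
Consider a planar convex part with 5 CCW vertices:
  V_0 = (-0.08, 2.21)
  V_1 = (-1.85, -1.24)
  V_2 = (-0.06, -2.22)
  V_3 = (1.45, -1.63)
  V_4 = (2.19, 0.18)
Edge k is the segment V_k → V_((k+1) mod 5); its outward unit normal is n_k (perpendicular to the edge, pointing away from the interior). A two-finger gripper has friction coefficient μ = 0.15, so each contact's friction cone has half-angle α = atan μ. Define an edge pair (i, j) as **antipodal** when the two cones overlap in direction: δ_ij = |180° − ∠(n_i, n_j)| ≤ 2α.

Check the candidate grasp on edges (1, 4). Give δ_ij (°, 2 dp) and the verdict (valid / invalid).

δ = 13.11°, valid

α = atan 0.15 = 8.53°;  2α = 17.06°
edge 1: e_1 = (+1.79, -0.98);  n_1 = (-0.4802, -0.8771)
edge 4: e_4 = (-2.27, +2.03);  n_4 = (+0.6666, +0.7454)
∠(n_1, n_4) = 166.89°
δ = |180° − 166.89°| = 13.11°
13.11° ≤ 2α = 17.06°  →  valid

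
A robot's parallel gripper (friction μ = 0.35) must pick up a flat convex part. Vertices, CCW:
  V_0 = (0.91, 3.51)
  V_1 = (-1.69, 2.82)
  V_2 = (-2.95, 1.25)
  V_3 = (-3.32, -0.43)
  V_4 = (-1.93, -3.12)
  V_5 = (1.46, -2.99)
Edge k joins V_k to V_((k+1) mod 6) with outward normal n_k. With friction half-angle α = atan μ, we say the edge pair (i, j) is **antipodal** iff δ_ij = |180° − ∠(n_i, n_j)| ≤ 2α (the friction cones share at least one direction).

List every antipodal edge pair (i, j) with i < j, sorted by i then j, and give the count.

α = atan 0.35 = 19.29°;  2α = 38.58°
n_0 = (-0.2565, +0.9665)
n_1 = (-0.7799, +0.6259)
n_2 = (-0.9766, +0.2151)
n_3 = (-0.8884, -0.4591)
n_4 = (+0.0383, -0.9993)
n_5 = (+0.9964, +0.0843)
  (0,1): δ = 143.61°  ·
  (0,2): δ = 117.28°  ·
  (0,3): δ = 77.54°  ·
  (0,4): δ = 12.67°  ✓
  (0,5): δ = 79.97°  ·
  (1,2): δ = 153.67°  ·
  (1,3): δ = 113.92°  ·
  (1,4): δ = 49.06°  ·
  (1,5): δ = 43.59°  ·
  (2,3): δ = 140.25°  ·
  (2,4): δ = 75.38°  ·
  (2,5): δ = 17.26°  ✓
  (3,4): δ = 115.13°  ·
  (3,5): δ = 22.49°  ✓
  (4,5): δ = 87.36°  ·
antipodal pairs: 3

count = 3; pairs: (0,4), (2,5), (3,5)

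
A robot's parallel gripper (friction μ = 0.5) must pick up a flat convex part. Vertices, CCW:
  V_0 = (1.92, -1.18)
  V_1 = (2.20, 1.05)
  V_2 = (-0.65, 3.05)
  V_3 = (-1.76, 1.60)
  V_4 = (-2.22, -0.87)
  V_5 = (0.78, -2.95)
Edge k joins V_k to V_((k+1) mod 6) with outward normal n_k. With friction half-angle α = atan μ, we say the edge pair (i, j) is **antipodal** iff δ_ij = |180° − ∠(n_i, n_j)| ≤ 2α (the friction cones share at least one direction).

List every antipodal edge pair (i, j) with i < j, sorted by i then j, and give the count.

α = atan 0.5 = 26.57°;  2α = 53.13°
n_0 = (+0.9922, -0.1246)
n_1 = (+0.5744, +0.8186)
n_2 = (-0.7940, +0.6079)
n_3 = (-0.9831, +0.1831)
n_4 = (-0.5698, -0.8218)
n_5 = (+0.8407, -0.5415)
  (0,1): δ = 117.90°  ·
  (0,2): δ = 30.28°  ✓
  (0,3): δ = 3.39°  ✓
  (0,4): δ = 62.42°  ·
  (0,5): δ = 154.37°  ·
  (1,2): δ = 92.38°  ·
  (1,3): δ = 65.49°  ·
  (1,4): δ = 0.32°  ✓
  (1,5): δ = 92.28°  ·
  (2,3): δ = 153.11°  ·
  (2,4): δ = 87.30°  ·
  (2,5): δ = 4.65°  ✓
  (3,4): δ = 114.19°  ·
  (3,5): δ = 22.23°  ✓
  (4,5): δ = 88.05°  ·
antipodal pairs: 5

count = 5; pairs: (0,2), (0,3), (1,4), (2,5), (3,5)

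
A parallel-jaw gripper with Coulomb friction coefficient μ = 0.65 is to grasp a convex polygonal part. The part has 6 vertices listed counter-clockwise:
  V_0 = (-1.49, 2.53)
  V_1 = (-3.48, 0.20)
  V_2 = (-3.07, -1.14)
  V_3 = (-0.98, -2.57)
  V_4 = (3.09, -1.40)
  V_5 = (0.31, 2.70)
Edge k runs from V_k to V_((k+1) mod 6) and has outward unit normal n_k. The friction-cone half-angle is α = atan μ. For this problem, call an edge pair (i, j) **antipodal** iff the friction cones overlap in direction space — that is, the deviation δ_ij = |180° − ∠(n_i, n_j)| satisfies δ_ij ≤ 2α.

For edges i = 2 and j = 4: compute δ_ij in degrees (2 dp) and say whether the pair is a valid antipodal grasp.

δ = 21.48°, valid

α = atan 0.65 = 33.02°;  2α = 66.05°
edge 2: e_2 = (+2.09, -1.43);  n_2 = (-0.5647, -0.8253)
edge 4: e_4 = (-2.78, +4.10);  n_4 = (+0.8277, +0.5612)
∠(n_2, n_4) = 158.52°
δ = |180° − 158.52°| = 21.48°
21.48° ≤ 2α = 66.05°  →  valid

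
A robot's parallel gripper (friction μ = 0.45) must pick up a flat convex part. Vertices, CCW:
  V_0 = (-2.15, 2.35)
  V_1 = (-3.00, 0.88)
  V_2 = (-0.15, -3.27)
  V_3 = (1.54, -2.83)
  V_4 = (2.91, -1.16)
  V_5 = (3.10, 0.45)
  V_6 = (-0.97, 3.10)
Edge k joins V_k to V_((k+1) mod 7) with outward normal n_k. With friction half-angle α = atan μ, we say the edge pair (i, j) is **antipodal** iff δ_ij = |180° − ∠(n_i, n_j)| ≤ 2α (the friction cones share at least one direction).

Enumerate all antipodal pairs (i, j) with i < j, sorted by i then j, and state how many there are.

count = 8; pairs: (0,2), (0,3), (0,4), (1,4), (1,5), (2,5), (2,6), (3,6)

α = atan 0.45 = 24.23°;  2α = 48.46°
n_0 = (-0.8657, +0.5006)
n_1 = (-0.8243, -0.5661)
n_2 = (+0.2520, -0.9677)
n_3 = (+0.7731, -0.6342)
n_4 = (+0.9931, -0.1172)
n_5 = (+0.5456, +0.8380)
n_6 = (-0.5364, +0.8440)
  (0,1): δ = 115.48°  ·
  (0,2): δ = 45.37°  ✓
  (0,3): δ = 9.33°  ✓
  (0,4): δ = 23.31°  ✓
  (0,5): δ = 86.97°  ·
  (0,6): δ = 152.48°  ·
  (1,2): δ = 109.89°  ·
  (1,3): δ = 73.84°  ·
  (1,4): δ = 41.21°  ✓
  (1,5): δ = 22.45°  ✓
  (1,6): δ = 87.96°  ·
  (2,3): δ = 143.96°  ·
  (2,4): δ = 111.32°  ·
  (2,5): δ = 47.66°  ✓
  (2,6): δ = 17.85°  ✓
  (3,4): δ = 147.37°  ·
  (3,5): δ = 83.70°  ·
  (3,6): δ = 18.20°  ✓
  (4,5): δ = 116.34°  ·
  (4,6): δ = 50.83°  ·
  (5,6): δ = 114.49°  ·
antipodal pairs: 8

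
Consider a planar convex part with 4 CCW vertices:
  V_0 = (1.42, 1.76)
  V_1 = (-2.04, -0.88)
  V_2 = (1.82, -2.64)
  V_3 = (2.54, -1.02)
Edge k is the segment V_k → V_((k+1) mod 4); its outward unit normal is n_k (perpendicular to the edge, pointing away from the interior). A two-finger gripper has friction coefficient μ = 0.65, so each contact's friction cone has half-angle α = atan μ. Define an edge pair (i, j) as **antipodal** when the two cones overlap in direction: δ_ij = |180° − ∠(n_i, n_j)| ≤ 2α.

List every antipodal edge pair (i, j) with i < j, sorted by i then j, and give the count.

α = atan 0.65 = 33.02°;  2α = 66.05°
n_0 = (-0.6066, +0.7950)
n_1 = (-0.4149, -0.9099)
n_2 = (+0.9138, -0.4061)
n_3 = (+0.9276, +0.3737)
  (0,1): δ = 61.85°  ✓
  (0,2): δ = 28.69°  ✓
  (0,3): δ = 74.60°  ·
  (1,2): δ = 89.45°  ·
  (1,3): δ = 43.55°  ✓
  (2,3): δ = 134.09°  ·
antipodal pairs: 3

count = 3; pairs: (0,1), (0,2), (1,3)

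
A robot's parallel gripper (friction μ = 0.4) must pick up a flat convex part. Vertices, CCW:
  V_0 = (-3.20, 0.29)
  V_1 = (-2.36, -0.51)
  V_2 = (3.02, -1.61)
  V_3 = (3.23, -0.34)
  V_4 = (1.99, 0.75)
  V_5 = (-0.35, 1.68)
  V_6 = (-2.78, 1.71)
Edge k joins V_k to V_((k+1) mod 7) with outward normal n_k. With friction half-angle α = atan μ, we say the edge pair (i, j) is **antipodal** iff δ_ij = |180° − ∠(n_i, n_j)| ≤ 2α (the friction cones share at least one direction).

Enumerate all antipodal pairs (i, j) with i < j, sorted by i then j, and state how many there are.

count = 7; pairs: (0,3), (0,4), (0,5), (1,3), (1,4), (1,5), (2,6)

α = atan 0.4 = 21.80°;  2α = 43.60°
n_0 = (-0.6897, -0.7241)
n_1 = (-0.2003, -0.9797)
n_2 = (+0.9866, -0.1631)
n_3 = (+0.6602, +0.7511)
n_4 = (+0.3693, +0.9293)
n_5 = (+0.0123, +0.9999)
n_6 = (-0.9589, +0.2836)
  (0,1): δ = 147.95°  ·
  (0,2): δ = 55.79°  ·
  (0,3): δ = 2.29°  ✓
  (0,4): δ = 21.93°  ✓
  (0,5): δ = 42.90°  ✓
  (0,6): δ = 117.13°  ·
  (1,2): δ = 87.83°  ·
  (1,3): δ = 29.76°  ✓
  (1,4): δ = 10.12°  ✓
  (1,5): δ = 10.85°  ✓
  (1,6): δ = 85.08°  ·
  (2,3): δ = 121.93°  ·
  (2,4): δ = 102.29°  ·
  (2,5): δ = 81.32°  ·
  (2,6): δ = 7.09°  ✓
  (3,4): δ = 160.36°  ·
  (3,5): δ = 139.39°  ·
  (3,6): δ = 65.16°  ·
  (4,5): δ = 159.03°  ·
  (4,6): δ = 84.80°  ·
  (5,6): δ = 105.77°  ·
antipodal pairs: 7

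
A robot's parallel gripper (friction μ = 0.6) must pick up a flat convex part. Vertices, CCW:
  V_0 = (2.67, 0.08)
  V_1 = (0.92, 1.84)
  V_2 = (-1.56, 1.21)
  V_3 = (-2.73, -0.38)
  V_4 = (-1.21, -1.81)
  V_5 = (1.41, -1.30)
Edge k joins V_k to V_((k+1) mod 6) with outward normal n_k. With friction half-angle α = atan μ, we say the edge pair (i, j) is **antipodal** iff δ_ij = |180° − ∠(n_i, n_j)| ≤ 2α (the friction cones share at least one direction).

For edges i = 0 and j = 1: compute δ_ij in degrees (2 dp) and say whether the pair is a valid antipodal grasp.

α = atan 0.6 = 30.96°;  2α = 61.93°
edge 0: e_0 = (-1.75, +1.76);  n_0 = (+0.7091, +0.7051)
edge 1: e_1 = (-2.48, -0.63);  n_1 = (-0.2462, +0.9692)
∠(n_0, n_1) = 59.42°
δ = |180° − 59.42°| = 120.58°
120.58° > 2α = 61.93°  →  invalid

δ = 120.58°, invalid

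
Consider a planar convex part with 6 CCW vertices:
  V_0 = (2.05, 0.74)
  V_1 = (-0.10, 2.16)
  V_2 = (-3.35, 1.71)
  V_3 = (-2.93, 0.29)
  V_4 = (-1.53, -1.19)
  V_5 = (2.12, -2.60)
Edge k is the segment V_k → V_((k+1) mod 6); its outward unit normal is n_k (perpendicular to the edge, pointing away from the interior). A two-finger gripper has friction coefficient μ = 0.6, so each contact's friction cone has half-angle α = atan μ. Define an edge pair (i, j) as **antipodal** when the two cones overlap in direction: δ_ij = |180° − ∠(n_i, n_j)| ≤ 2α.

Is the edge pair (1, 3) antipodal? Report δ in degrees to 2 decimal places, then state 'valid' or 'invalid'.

α = atan 0.6 = 30.96°;  2α = 61.93°
edge 1: e_1 = (-3.25, -0.45);  n_1 = (-0.1372, +0.9905)
edge 3: e_3 = (+1.40, -1.48);  n_3 = (-0.7265, -0.6872)
∠(n_1, n_3) = 125.53°
δ = |180° − 125.53°| = 54.47°
54.47° ≤ 2α = 61.93°  →  valid

δ = 54.47°, valid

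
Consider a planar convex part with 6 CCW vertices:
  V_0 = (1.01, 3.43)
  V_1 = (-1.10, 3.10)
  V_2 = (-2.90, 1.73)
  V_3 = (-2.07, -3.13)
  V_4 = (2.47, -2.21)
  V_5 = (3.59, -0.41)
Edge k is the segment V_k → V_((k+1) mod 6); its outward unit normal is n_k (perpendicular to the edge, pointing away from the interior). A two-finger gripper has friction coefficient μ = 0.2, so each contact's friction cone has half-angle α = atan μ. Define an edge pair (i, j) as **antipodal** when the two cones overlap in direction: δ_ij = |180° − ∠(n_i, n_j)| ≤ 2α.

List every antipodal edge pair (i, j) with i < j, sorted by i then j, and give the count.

count = 2; pairs: (0,3), (1,4)

α = atan 0.2 = 11.31°;  2α = 22.62°
n_0 = (-0.1545, +0.9880)
n_1 = (-0.6056, +0.7957)
n_2 = (-0.9857, -0.1683)
n_3 = (+0.1986, -0.9801)
n_4 = (+0.8491, -0.5283)
n_5 = (+0.8300, +0.5577)
  (0,1): δ = 151.61°  ·
  (0,2): δ = 89.20°  ·
  (0,3): δ = 2.57°  ✓
  (0,4): δ = 49.22°  ·
  (0,5): δ = 115.01°  ·
  (1,2): δ = 117.58°  ·
  (1,3): δ = 25.82°  ·
  (1,4): δ = 20.83°  ✓
  (1,5): δ = 86.62°  ·
  (2,3): δ = 88.24°  ·
  (2,4): δ = 41.58°  ·
  (2,5): δ = 24.20°  ·
  (3,4): δ = 133.35°  ·
  (3,5): δ = 67.56°  ·
  (4,5): δ = 114.21°  ·
antipodal pairs: 2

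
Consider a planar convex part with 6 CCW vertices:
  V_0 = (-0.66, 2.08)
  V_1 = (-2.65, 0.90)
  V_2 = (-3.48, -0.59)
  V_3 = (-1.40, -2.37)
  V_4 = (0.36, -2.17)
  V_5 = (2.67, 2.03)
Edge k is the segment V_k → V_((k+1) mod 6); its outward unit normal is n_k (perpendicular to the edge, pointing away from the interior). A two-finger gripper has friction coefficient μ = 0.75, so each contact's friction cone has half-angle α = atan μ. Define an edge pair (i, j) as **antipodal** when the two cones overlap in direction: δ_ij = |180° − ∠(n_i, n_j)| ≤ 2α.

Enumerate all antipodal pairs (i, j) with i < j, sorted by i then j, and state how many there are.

α = atan 0.75 = 36.87°;  2α = 73.74°
n_0 = (-0.5100, +0.8602)
n_1 = (-0.8736, +0.4866)
n_2 = (-0.6502, -0.7598)
n_3 = (+0.1129, -0.9936)
n_4 = (+0.8762, -0.4819)
n_5 = (+0.0150, +0.9999)
  (0,1): δ = 149.79°  ·
  (0,2): δ = 71.22°  ✓
  (0,3): δ = 24.18°  ✓
  (0,4): δ = 30.52°  ✓
  (0,5): δ = 148.47°  ·
  (1,2): δ = 101.44°  ·
  (1,3): δ = 54.40°  ✓
  (1,4): δ = 0.31°  ✓
  (1,5): δ = 118.26°  ·
  (2,3): δ = 132.96°  ·
  (2,4): δ = 78.25°  ·
  (2,5): δ = 39.70°  ✓
  (3,4): δ = 125.29°  ·
  (3,5): δ = 7.34°  ✓
  (4,5): δ = 62.05°  ✓
antipodal pairs: 8

count = 8; pairs: (0,2), (0,3), (0,4), (1,3), (1,4), (2,5), (3,5), (4,5)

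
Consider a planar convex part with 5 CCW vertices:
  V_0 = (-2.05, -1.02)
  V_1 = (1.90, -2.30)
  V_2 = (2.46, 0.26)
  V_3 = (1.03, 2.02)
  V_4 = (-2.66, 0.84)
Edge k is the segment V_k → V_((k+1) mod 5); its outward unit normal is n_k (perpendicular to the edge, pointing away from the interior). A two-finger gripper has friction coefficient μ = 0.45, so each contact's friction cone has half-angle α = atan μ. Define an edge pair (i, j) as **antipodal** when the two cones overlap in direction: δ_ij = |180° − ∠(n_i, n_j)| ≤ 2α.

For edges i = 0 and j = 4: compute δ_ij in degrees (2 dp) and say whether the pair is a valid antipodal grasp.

α = atan 0.45 = 24.23°;  2α = 48.46°
edge 0: e_0 = (+3.95, -1.28);  n_0 = (-0.3083, -0.9513)
edge 4: e_4 = (+0.61, -1.86);  n_4 = (-0.9502, -0.3116)
∠(n_0, n_4) = 53.89°
δ = |180° − 53.89°| = 126.11°
126.11° > 2α = 48.46°  →  invalid

δ = 126.11°, invalid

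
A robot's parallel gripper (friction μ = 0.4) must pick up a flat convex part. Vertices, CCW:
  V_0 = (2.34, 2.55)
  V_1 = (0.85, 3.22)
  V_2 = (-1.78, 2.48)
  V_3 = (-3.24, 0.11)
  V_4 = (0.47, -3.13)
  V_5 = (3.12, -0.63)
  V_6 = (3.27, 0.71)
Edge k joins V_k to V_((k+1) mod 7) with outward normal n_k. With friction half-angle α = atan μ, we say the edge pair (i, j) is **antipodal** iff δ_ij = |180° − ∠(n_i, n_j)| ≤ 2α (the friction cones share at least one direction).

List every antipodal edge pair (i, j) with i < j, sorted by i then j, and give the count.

count = 5; pairs: (0,3), (1,4), (2,4), (2,5), (3,6)

α = atan 0.4 = 21.80°;  2α = 43.60°
n_0 = (+0.4101, +0.9120)
n_1 = (-0.2709, +0.9626)
n_2 = (-0.8514, +0.5245)
n_3 = (-0.6578, -0.7532)
n_4 = (+0.6862, -0.7274)
n_5 = (+0.9938, -0.1112)
n_6 = (+0.8925, +0.4511)
  (0,1): δ = 140.07°  ·
  (0,2): δ = 97.42°  ·
  (0,3): δ = 16.92°  ✓
  (0,4): δ = 67.54°  ·
  (0,5): δ = 107.82°  ·
  (0,6): δ = 141.03°  ·
  (1,2): δ = 137.35°  ·
  (1,3): δ = 56.85°  ·
  (1,4): δ = 27.62°  ✓
  (1,5): δ = 67.90°  ·
  (1,6): δ = 101.10°  ·
  (2,3): δ = 99.50°  ·
  (2,4): δ = 15.03°  ✓
  (2,5): δ = 25.25°  ✓
  (2,6): δ = 58.45°  ·
  (3,4): δ = 95.54°  ·
  (3,5): δ = 55.26°  ·
  (3,6): δ = 22.06°  ✓
  (4,5): δ = 139.72°  ·
  (4,6): δ = 106.52°  ·
  (5,6): δ = 146.80°  ·
antipodal pairs: 5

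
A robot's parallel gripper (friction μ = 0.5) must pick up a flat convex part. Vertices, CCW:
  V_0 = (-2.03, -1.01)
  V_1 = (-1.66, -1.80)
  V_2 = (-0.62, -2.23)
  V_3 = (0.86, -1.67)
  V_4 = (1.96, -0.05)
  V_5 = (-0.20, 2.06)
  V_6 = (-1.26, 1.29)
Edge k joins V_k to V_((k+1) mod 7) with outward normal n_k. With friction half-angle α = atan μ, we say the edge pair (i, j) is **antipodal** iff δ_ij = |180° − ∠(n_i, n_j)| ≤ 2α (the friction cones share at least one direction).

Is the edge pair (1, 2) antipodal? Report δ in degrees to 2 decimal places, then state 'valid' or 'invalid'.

δ = 136.81°, invalid

α = atan 0.5 = 26.57°;  2α = 53.13°
edge 1: e_1 = (+1.04, -0.43);  n_1 = (-0.3821, -0.9241)
edge 2: e_2 = (+1.48, +0.56);  n_2 = (+0.3539, -0.9353)
∠(n_1, n_2) = 43.19°
δ = |180° − 43.19°| = 136.81°
136.81° > 2α = 53.13°  →  invalid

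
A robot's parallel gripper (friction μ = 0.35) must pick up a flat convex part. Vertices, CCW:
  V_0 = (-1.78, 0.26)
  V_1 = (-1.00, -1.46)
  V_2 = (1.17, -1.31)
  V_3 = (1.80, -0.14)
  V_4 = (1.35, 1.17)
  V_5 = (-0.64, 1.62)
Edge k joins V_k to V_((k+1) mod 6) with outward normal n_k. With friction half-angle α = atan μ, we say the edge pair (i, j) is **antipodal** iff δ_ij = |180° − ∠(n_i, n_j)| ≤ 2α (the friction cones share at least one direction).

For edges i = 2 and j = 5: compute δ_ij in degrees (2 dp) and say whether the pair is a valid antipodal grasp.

α = atan 0.35 = 19.29°;  2α = 38.58°
edge 2: e_2 = (+0.63, +1.17);  n_2 = (+0.8805, -0.4741)
edge 5: e_5 = (-1.14, -1.36);  n_5 = (-0.7664, +0.6424)
∠(n_2, n_5) = 168.33°
δ = |180° − 168.33°| = 11.67°
11.67° ≤ 2α = 38.58°  →  valid

δ = 11.67°, valid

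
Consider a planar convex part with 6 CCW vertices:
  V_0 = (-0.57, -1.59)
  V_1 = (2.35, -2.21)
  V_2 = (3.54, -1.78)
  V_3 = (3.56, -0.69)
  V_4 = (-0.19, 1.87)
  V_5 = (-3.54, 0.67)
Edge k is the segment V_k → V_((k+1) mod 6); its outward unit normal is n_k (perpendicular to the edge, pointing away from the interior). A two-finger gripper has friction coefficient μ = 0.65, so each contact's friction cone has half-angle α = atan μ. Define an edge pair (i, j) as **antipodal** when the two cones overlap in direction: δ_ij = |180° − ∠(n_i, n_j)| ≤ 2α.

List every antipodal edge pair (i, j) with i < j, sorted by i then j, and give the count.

count = 7; pairs: (0,3), (0,4), (1,3), (1,4), (2,5), (3,5), (4,5)

α = atan 0.65 = 33.02°;  2α = 66.05°
n_0 = (-0.2077, -0.9782)
n_1 = (+0.3398, -0.9405)
n_2 = (+0.9998, -0.0183)
n_3 = (+0.5638, +0.8259)
n_4 = (-0.3372, +0.9414)
n_5 = (-0.6056, -0.7958)
  (0,1): δ = 148.15°  ·
  (0,2): δ = 79.06°  ·
  (0,3): δ = 22.33°  ✓
  (0,4): δ = 31.70°  ✓
  (0,5): δ = 154.72°  ·
  (1,2): δ = 110.92°  ·
  (1,3): δ = 54.19°  ✓
  (1,4): δ = 0.16°  ✓
  (1,5): δ = 122.86°  ·
  (2,3): δ = 123.27°  ·
  (2,4): δ = 69.24°  ·
  (2,5): δ = 53.78°  ✓
  (3,4): δ = 125.97°  ·
  (3,5): δ = 2.95°  ✓
  (4,5): δ = 56.98°  ✓
antipodal pairs: 7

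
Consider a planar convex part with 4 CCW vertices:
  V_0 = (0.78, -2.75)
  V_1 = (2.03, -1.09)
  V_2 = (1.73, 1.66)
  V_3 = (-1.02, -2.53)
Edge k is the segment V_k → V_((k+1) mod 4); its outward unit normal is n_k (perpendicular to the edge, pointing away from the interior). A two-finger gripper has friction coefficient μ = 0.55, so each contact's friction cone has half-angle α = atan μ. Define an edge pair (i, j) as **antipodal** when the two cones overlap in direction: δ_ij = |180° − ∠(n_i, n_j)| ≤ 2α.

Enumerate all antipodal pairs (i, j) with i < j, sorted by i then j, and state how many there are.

α = atan 0.55 = 28.81°;  2α = 57.62°
n_0 = (+0.7988, -0.6015)
n_1 = (+0.9941, +0.1084)
n_2 = (-0.8360, +0.5487)
n_3 = (-0.1213, -0.9926)
  (0,1): δ = 136.79°  ·
  (0,2): δ = 3.70°  ✓
  (0,3): δ = 120.01°  ·
  (1,2): δ = 39.50°  ✓
  (1,3): δ = 76.81°  ·
  (2,3): δ = 63.69°  ·
antipodal pairs: 2

count = 2; pairs: (0,2), (1,2)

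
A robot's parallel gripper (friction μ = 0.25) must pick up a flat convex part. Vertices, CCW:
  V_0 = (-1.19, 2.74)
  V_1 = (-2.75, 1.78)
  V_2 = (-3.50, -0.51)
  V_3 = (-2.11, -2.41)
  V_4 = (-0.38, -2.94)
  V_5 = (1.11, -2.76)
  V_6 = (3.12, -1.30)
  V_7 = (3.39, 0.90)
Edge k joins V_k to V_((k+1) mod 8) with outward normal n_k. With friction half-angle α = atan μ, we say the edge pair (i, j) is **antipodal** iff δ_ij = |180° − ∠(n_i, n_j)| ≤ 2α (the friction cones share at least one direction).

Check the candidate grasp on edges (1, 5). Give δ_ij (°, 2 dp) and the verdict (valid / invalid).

α = atan 0.25 = 14.04°;  2α = 28.07°
edge 1: e_1 = (-0.75, -2.29);  n_1 = (-0.9503, +0.3112)
edge 5: e_5 = (+2.01, +1.46);  n_5 = (+0.5877, -0.8091)
∠(n_1, n_5) = 144.13°
δ = |180° − 144.13°| = 35.87°
35.87° > 2α = 28.07°  →  invalid

δ = 35.87°, invalid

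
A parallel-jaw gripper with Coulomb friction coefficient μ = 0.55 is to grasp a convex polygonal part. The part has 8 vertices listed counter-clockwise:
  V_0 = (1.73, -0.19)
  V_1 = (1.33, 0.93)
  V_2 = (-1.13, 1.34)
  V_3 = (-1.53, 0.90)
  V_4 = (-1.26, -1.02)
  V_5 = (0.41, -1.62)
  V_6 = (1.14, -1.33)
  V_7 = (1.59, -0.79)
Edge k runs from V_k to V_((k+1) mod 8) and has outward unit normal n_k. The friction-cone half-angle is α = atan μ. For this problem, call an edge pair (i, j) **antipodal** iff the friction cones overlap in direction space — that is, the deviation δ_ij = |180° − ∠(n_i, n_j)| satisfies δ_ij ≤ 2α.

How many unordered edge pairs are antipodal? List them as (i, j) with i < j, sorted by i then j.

count = 9; pairs: (0,3), (0,4), (1,4), (1,5), (2,5), (2,6), (2,7), (3,6), (3,7)

α = atan 0.55 = 28.81°;  2α = 57.62°
n_0 = (+0.9417, +0.3363)
n_1 = (+0.1644, +0.9864)
n_2 = (-0.7399, +0.6727)
n_3 = (-0.9903, -0.1393)
n_4 = (-0.3381, -0.9411)
n_5 = (+0.3692, -0.9294)
n_6 = (+0.7682, -0.6402)
n_7 = (+0.9738, -0.2272)
  (0,1): δ = 119.12°  ·
  (0,2): δ = 61.93°  ·
  (0,3): δ = 11.65°  ✓
  (0,4): δ = 50.58°  ✓
  (0,5): δ = 92.01°  ·
  (0,6): δ = 120.54°  ·
  (0,7): δ = 147.21°  ·
  (1,2): δ = 122.81°  ·
  (1,3): δ = 72.53°  ·
  (1,4): δ = 10.30°  ✓
  (1,5): δ = 31.13°  ✓
  (1,6): δ = 59.66°  ·
  (1,7): δ = 86.33°  ·
  (2,3): δ = 129.72°  ·
  (2,4): δ = 67.49°  ·
  (2,5): δ = 26.06°  ✓
  (2,6): δ = 2.47°  ✓
  (2,7): δ = 29.14°  ✓
  (3,4): δ = 117.77°  ·
  (3,5): δ = 76.34°  ·
  (3,6): δ = 47.81°  ✓
  (3,7): δ = 21.14°  ✓
  (4,5): δ = 138.57°  ·
  (4,6): δ = 110.04°  ·
  (4,7): δ = 83.37°  ·
  (5,6): δ = 151.47°  ·
  (5,7): δ = 124.80°  ·
  (6,7): δ = 153.33°  ·
antipodal pairs: 9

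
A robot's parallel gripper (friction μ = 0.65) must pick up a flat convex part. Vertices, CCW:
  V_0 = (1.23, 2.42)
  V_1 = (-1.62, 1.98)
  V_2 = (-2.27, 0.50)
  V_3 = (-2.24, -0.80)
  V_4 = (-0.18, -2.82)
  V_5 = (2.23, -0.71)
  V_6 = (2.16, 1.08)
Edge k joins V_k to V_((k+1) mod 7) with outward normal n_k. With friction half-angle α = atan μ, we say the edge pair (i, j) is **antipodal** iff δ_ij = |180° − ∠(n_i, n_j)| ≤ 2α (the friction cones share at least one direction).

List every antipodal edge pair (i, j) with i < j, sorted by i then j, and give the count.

α = atan 0.65 = 33.02°;  2α = 66.05°
n_0 = (-0.1526, +0.9883)
n_1 = (-0.9156, +0.4021)
n_2 = (-0.9997, -0.0231)
n_3 = (-0.7001, -0.7140)
n_4 = (+0.6587, -0.7524)
n_5 = (+0.9992, +0.0391)
n_6 = (+0.8215, +0.5702)
  (0,1): δ = 122.49°  ·
  (0,2): δ = 97.45°  ·
  (0,3): δ = 53.21°  ✓
  (0,4): δ = 32.43°  ✓
  (0,5): δ = 83.46°  ·
  (0,6): δ = 115.99°  ·
  (1,2): δ = 154.97°  ·
  (1,3): δ = 110.73°  ·
  (1,4): δ = 25.09°  ✓
  (1,5): δ = 25.95°  ✓
  (1,6): δ = 58.47°  ✓
  (2,3): δ = 135.76°  ·
  (2,4): δ = 50.12°  ✓
  (2,5): δ = 0.92°  ✓
  (2,6): δ = 33.44°  ✓
  (3,4): δ = 94.36°  ·
  (3,5): δ = 43.32°  ✓
  (3,6): δ = 10.80°  ✓
  (4,5): δ = 128.96°  ·
  (4,6): δ = 96.44°  ·
  (5,6): δ = 147.48°  ·
antipodal pairs: 10

count = 10; pairs: (0,3), (0,4), (1,4), (1,5), (1,6), (2,4), (2,5), (2,6), (3,5), (3,6)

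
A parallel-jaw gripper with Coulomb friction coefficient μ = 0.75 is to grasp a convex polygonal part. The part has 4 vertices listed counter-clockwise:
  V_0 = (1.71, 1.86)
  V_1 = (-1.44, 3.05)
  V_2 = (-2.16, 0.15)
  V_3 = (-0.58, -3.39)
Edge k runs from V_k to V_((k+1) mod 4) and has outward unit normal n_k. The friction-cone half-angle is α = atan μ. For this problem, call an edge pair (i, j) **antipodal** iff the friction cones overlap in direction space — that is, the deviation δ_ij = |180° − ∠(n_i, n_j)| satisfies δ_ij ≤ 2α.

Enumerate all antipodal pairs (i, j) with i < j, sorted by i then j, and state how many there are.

α = atan 0.75 = 36.87°;  2α = 73.74°
n_0 = (+0.3534, +0.9355)
n_1 = (-0.9705, +0.2410)
n_2 = (-0.9132, -0.4076)
n_3 = (+0.9166, -0.3998)
  (0,1): δ = 83.25°  ·
  (0,2): δ = 45.25°  ✓
  (0,3): δ = 87.13°  ·
  (1,2): δ = 142.00°  ·
  (1,3): δ = 9.62°  ✓
  (2,3): δ = 47.62°  ✓
antipodal pairs: 3

count = 3; pairs: (0,2), (1,3), (2,3)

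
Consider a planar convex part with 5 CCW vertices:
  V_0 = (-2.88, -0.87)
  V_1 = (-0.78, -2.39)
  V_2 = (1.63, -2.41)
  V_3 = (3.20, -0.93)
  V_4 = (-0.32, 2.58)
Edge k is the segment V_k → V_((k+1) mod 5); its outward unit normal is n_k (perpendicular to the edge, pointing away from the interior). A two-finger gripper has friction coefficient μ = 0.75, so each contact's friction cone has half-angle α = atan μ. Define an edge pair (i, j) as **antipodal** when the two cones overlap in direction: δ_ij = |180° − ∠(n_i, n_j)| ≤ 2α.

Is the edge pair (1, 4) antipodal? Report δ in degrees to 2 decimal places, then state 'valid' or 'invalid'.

α = atan 0.75 = 36.87°;  2α = 73.74°
edge 1: e_1 = (+2.41, -0.02);  n_1 = (-0.0083, -1.0000)
edge 4: e_4 = (-2.56, -3.45);  n_4 = (-0.8031, +0.5959)
∠(n_1, n_4) = 126.10°
δ = |180° − 126.10°| = 53.90°
53.90° ≤ 2α = 73.74°  →  valid

δ = 53.90°, valid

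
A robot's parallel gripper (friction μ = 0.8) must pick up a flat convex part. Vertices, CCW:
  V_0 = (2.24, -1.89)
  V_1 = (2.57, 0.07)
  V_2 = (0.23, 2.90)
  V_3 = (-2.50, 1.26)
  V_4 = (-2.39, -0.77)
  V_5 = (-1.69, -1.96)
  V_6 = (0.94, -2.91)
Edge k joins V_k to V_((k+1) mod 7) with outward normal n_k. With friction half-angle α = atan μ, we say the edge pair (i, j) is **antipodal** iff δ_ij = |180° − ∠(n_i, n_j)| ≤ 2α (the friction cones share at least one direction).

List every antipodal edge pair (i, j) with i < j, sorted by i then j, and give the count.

count = 9; pairs: (0,2), (0,3), (0,4), (1,3), (1,4), (1,5), (2,5), (2,6), (3,6)

α = atan 0.8 = 38.66°;  2α = 77.32°
n_0 = (+0.9861, -0.1660)
n_1 = (+0.7707, +0.6372)
n_2 = (-0.5150, +0.8572)
n_3 = (-0.9985, -0.0541)
n_4 = (-0.8619, -0.5070)
n_5 = (-0.3397, -0.9405)
n_6 = (+0.6173, -0.7867)
  (0,1): δ = 130.86°  ·
  (0,2): δ = 49.45°  ✓
  (0,3): δ = 12.66°  ✓
  (0,4): δ = 40.02°  ✓
  (0,5): δ = 79.70°  ·
  (0,6): δ = 137.68°  ·
  (1,2): δ = 98.59°  ·
  (1,3): δ = 36.48°  ✓
  (1,4): δ = 9.12°  ✓
  (1,5): δ = 30.55°  ✓
  (1,6): δ = 88.53°  ·
  (2,3): δ = 117.89°  ·
  (2,4): δ = 90.53°  ·
  (2,5): δ = 50.86°  ✓
  (2,6): δ = 7.12°  ✓
  (3,4): δ = 152.64°  ·
  (3,5): δ = 112.96°  ·
  (3,6): δ = 54.98°  ✓
  (4,5): δ = 140.33°  ·
  (4,6): δ = 82.35°  ·
  (5,6): δ = 122.02°  ·
antipodal pairs: 9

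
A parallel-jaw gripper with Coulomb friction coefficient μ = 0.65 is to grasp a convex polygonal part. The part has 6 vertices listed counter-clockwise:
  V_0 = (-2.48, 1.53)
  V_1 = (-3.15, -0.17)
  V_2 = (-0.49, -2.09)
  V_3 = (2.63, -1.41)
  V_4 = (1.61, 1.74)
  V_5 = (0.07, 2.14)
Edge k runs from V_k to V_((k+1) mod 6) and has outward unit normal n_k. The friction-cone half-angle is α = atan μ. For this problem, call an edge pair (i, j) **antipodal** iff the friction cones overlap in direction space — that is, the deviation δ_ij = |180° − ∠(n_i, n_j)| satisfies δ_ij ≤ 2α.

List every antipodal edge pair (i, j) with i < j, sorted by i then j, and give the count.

α = atan 0.65 = 33.02°;  2α = 66.05°
n_0 = (-0.9304, +0.3667)
n_1 = (-0.5853, -0.8108)
n_2 = (+0.2129, -0.9771)
n_3 = (+0.9514, +0.3081)
n_4 = (+0.2514, +0.9679)
n_5 = (-0.2327, +0.9726)
  (0,1): δ = 104.31°  ·
  (0,2): δ = 56.19°  ✓
  (0,3): δ = 39.45°  ✓
  (0,4): δ = 96.95°  ·
  (0,5): δ = 124.96°  ·
  (1,2): δ = 131.88°  ·
  (1,3): δ = 36.24°  ✓
  (1,4): δ = 21.26°  ✓
  (1,5): δ = 49.28°  ✓
  (2,3): δ = 84.35°  ·
  (2,4): δ = 26.86°  ✓
  (2,5): δ = 1.16°  ✓
  (3,4): δ = 122.50°  ·
  (3,5): δ = 94.49°  ·
  (4,5): δ = 151.99°  ·
antipodal pairs: 7

count = 7; pairs: (0,2), (0,3), (1,3), (1,4), (1,5), (2,4), (2,5)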